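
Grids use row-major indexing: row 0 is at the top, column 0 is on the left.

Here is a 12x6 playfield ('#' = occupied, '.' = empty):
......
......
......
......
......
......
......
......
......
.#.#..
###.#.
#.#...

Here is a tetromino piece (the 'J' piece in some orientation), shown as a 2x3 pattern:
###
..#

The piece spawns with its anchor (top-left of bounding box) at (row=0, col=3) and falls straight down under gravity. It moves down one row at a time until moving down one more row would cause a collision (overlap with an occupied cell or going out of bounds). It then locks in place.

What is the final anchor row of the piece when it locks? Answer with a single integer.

Answer: 8

Derivation:
Spawn at (row=0, col=3). Try each row:
  row 0: fits
  row 1: fits
  row 2: fits
  row 3: fits
  row 4: fits
  row 5: fits
  row 6: fits
  row 7: fits
  row 8: fits
  row 9: blocked -> lock at row 8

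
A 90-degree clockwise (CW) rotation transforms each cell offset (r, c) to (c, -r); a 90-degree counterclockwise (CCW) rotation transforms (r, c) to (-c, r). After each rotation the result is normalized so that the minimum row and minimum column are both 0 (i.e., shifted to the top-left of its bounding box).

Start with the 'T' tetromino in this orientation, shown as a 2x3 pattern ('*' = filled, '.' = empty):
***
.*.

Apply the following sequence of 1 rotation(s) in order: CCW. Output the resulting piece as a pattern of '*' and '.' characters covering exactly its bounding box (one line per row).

Answer: *.
**
*.

Derivation:
Start:
***
.*.
After rotation 1 (CCW):
*.
**
*.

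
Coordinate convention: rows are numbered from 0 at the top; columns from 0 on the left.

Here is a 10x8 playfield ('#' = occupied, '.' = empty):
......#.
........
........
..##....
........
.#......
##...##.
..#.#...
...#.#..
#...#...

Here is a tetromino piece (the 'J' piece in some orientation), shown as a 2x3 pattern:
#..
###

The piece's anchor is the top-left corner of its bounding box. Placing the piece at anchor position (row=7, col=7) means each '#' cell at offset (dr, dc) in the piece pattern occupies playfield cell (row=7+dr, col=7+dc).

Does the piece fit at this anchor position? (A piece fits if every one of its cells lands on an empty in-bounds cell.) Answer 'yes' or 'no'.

Answer: no

Derivation:
Check each piece cell at anchor (7, 7):
  offset (0,0) -> (7,7): empty -> OK
  offset (1,0) -> (8,7): empty -> OK
  offset (1,1) -> (8,8): out of bounds -> FAIL
  offset (1,2) -> (8,9): out of bounds -> FAIL
All cells valid: no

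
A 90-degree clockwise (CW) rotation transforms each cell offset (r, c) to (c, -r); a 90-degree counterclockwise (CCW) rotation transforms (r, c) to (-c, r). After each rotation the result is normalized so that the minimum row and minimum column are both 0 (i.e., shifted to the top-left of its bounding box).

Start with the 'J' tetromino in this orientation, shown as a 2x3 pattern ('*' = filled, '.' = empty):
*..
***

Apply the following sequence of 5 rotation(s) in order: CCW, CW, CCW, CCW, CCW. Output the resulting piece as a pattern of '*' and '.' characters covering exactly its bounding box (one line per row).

Answer: **
*.
*.

Derivation:
Start:
*..
***
After rotation 1 (CCW):
.*
.*
**
After rotation 2 (CW):
*..
***
After rotation 3 (CCW):
.*
.*
**
After rotation 4 (CCW):
***
..*
After rotation 5 (CCW):
**
*.
*.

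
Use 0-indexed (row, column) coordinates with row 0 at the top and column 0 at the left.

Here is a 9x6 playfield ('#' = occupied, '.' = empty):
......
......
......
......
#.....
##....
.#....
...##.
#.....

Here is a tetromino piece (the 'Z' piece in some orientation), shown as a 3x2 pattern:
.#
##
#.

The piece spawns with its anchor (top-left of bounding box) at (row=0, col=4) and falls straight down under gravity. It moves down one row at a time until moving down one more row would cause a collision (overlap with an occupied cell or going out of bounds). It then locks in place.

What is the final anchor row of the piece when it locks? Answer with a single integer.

Answer: 4

Derivation:
Spawn at (row=0, col=4). Try each row:
  row 0: fits
  row 1: fits
  row 2: fits
  row 3: fits
  row 4: fits
  row 5: blocked -> lock at row 4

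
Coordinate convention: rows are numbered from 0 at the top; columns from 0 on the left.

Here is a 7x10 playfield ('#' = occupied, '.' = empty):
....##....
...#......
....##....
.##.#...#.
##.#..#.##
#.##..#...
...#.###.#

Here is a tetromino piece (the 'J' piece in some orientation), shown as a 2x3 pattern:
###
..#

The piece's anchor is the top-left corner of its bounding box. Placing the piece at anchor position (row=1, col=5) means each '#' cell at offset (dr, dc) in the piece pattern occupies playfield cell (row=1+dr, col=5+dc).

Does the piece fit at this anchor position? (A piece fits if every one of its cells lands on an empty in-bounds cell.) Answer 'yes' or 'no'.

Check each piece cell at anchor (1, 5):
  offset (0,0) -> (1,5): empty -> OK
  offset (0,1) -> (1,6): empty -> OK
  offset (0,2) -> (1,7): empty -> OK
  offset (1,2) -> (2,7): empty -> OK
All cells valid: yes

Answer: yes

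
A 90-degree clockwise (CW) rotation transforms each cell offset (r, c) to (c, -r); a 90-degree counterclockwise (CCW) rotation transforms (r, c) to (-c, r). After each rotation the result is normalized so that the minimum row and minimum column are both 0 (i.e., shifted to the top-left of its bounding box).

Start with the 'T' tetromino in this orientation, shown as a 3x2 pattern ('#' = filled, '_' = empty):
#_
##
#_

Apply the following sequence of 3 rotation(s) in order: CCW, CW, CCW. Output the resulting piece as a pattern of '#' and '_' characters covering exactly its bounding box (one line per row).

Answer: _#_
###

Derivation:
Start:
#_
##
#_
After rotation 1 (CCW):
_#_
###
After rotation 2 (CW):
#_
##
#_
After rotation 3 (CCW):
_#_
###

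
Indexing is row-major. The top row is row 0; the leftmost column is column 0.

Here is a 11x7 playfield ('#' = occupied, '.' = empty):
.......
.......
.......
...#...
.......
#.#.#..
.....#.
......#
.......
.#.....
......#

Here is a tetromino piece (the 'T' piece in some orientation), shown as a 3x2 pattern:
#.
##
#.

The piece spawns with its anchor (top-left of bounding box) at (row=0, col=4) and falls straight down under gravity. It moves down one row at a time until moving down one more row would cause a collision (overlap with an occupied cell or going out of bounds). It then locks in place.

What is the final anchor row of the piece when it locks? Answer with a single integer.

Answer: 2

Derivation:
Spawn at (row=0, col=4). Try each row:
  row 0: fits
  row 1: fits
  row 2: fits
  row 3: blocked -> lock at row 2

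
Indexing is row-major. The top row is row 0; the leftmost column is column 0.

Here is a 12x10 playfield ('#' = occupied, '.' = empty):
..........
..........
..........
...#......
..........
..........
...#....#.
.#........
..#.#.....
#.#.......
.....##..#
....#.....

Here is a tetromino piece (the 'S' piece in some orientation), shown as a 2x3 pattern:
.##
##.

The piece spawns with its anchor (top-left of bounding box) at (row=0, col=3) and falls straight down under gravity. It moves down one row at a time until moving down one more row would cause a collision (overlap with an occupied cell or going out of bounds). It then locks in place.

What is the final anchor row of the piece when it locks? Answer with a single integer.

Spawn at (row=0, col=3). Try each row:
  row 0: fits
  row 1: fits
  row 2: blocked -> lock at row 1

Answer: 1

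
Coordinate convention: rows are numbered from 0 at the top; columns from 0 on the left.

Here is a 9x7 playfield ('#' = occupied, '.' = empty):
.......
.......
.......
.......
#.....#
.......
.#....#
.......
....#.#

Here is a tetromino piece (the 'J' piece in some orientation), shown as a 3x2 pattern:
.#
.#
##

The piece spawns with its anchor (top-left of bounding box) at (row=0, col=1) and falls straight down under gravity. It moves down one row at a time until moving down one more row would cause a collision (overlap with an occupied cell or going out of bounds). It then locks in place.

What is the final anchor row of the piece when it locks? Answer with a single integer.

Answer: 3

Derivation:
Spawn at (row=0, col=1). Try each row:
  row 0: fits
  row 1: fits
  row 2: fits
  row 3: fits
  row 4: blocked -> lock at row 3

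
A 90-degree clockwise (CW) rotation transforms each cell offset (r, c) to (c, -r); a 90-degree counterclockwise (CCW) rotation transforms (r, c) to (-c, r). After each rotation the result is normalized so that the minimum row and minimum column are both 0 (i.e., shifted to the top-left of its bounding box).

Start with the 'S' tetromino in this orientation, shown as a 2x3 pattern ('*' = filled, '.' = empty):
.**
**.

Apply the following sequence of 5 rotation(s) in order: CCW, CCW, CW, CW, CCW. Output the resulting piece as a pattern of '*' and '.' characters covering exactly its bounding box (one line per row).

Start:
.**
**.
After rotation 1 (CCW):
*.
**
.*
After rotation 2 (CCW):
.**
**.
After rotation 3 (CW):
*.
**
.*
After rotation 4 (CW):
.**
**.
After rotation 5 (CCW):
*.
**
.*

Answer: *.
**
.*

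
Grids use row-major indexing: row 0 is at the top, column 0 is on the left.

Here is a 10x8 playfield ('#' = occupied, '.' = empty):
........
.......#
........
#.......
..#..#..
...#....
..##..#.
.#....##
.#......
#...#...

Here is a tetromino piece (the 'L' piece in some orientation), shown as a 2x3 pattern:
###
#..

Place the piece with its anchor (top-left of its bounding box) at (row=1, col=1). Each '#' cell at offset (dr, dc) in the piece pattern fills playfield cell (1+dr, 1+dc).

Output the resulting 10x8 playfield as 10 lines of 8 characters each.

Fill (1+0,1+0) = (1,1)
Fill (1+0,1+1) = (1,2)
Fill (1+0,1+2) = (1,3)
Fill (1+1,1+0) = (2,1)

Answer: ........
.###...#
.#......
#.......
..#..#..
...#....
..##..#.
.#....##
.#......
#...#...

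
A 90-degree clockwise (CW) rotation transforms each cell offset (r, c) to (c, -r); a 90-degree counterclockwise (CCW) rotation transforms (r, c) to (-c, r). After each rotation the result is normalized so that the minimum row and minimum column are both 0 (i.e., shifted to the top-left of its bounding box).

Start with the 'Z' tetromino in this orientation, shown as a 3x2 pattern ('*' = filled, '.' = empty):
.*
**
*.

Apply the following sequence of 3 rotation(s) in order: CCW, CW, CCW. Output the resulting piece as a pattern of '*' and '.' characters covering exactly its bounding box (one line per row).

Start:
.*
**
*.
After rotation 1 (CCW):
**.
.**
After rotation 2 (CW):
.*
**
*.
After rotation 3 (CCW):
**.
.**

Answer: **.
.**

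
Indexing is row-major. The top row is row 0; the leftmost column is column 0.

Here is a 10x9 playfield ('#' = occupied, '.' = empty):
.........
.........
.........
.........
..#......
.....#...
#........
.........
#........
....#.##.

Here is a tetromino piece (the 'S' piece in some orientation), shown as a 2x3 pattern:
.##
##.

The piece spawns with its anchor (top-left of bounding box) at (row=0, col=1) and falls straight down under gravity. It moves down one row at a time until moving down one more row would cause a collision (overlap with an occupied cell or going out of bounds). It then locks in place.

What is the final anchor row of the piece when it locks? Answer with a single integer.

Answer: 2

Derivation:
Spawn at (row=0, col=1). Try each row:
  row 0: fits
  row 1: fits
  row 2: fits
  row 3: blocked -> lock at row 2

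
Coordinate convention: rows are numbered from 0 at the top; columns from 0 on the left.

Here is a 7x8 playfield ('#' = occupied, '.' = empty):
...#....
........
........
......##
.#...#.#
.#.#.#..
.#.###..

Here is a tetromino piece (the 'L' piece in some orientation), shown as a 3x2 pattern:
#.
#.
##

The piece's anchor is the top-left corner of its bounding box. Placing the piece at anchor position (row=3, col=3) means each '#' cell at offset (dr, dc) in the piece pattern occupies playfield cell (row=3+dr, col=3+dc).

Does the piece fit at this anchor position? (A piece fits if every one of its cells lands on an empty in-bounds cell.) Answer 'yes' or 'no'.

Check each piece cell at anchor (3, 3):
  offset (0,0) -> (3,3): empty -> OK
  offset (1,0) -> (4,3): empty -> OK
  offset (2,0) -> (5,3): occupied ('#') -> FAIL
  offset (2,1) -> (5,4): empty -> OK
All cells valid: no

Answer: no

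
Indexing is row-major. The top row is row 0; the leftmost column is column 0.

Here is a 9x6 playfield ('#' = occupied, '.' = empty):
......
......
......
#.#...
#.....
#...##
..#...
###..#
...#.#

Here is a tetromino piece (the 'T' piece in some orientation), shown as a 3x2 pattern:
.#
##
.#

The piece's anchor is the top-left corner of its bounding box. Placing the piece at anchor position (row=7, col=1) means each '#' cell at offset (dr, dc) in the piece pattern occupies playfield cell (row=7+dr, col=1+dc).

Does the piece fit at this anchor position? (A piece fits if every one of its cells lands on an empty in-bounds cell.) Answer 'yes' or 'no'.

Answer: no

Derivation:
Check each piece cell at anchor (7, 1):
  offset (0,1) -> (7,2): occupied ('#') -> FAIL
  offset (1,0) -> (8,1): empty -> OK
  offset (1,1) -> (8,2): empty -> OK
  offset (2,1) -> (9,2): out of bounds -> FAIL
All cells valid: no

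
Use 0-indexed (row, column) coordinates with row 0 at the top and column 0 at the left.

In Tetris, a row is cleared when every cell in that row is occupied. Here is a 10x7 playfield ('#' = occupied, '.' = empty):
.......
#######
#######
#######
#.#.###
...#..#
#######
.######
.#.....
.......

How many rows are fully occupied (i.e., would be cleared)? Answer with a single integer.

Answer: 4

Derivation:
Check each row:
  row 0: 7 empty cells -> not full
  row 1: 0 empty cells -> FULL (clear)
  row 2: 0 empty cells -> FULL (clear)
  row 3: 0 empty cells -> FULL (clear)
  row 4: 2 empty cells -> not full
  row 5: 5 empty cells -> not full
  row 6: 0 empty cells -> FULL (clear)
  row 7: 1 empty cell -> not full
  row 8: 6 empty cells -> not full
  row 9: 7 empty cells -> not full
Total rows cleared: 4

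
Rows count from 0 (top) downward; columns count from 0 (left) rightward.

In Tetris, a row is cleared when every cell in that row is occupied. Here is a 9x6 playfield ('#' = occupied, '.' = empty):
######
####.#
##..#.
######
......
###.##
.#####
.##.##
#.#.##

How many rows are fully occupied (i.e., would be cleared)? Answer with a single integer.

Check each row:
  row 0: 0 empty cells -> FULL (clear)
  row 1: 1 empty cell -> not full
  row 2: 3 empty cells -> not full
  row 3: 0 empty cells -> FULL (clear)
  row 4: 6 empty cells -> not full
  row 5: 1 empty cell -> not full
  row 6: 1 empty cell -> not full
  row 7: 2 empty cells -> not full
  row 8: 2 empty cells -> not full
Total rows cleared: 2

Answer: 2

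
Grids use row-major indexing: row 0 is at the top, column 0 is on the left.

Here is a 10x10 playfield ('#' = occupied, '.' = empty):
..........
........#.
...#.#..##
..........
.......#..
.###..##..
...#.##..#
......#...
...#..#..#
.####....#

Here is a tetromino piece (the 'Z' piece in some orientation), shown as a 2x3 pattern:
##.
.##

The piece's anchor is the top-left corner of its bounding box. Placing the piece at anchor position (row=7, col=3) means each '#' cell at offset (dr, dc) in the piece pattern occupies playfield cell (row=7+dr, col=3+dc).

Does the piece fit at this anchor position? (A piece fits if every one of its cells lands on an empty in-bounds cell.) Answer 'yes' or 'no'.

Answer: yes

Derivation:
Check each piece cell at anchor (7, 3):
  offset (0,0) -> (7,3): empty -> OK
  offset (0,1) -> (7,4): empty -> OK
  offset (1,1) -> (8,4): empty -> OK
  offset (1,2) -> (8,5): empty -> OK
All cells valid: yes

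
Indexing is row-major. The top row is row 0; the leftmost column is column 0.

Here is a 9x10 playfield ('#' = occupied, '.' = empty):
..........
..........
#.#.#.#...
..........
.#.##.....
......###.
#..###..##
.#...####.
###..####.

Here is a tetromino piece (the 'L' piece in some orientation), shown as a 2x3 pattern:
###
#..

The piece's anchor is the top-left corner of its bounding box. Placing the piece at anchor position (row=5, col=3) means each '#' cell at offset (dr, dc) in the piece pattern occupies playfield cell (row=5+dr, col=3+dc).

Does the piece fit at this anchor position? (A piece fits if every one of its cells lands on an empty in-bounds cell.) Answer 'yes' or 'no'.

Answer: no

Derivation:
Check each piece cell at anchor (5, 3):
  offset (0,0) -> (5,3): empty -> OK
  offset (0,1) -> (5,4): empty -> OK
  offset (0,2) -> (5,5): empty -> OK
  offset (1,0) -> (6,3): occupied ('#') -> FAIL
All cells valid: no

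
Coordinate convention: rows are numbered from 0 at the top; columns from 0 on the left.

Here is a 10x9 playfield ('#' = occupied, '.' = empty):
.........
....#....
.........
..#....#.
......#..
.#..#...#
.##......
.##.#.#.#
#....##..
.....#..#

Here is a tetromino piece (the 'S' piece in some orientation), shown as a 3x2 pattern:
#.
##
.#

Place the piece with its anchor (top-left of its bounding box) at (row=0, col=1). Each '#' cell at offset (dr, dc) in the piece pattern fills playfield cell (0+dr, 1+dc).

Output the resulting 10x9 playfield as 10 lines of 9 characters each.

Fill (0+0,1+0) = (0,1)
Fill (0+1,1+0) = (1,1)
Fill (0+1,1+1) = (1,2)
Fill (0+2,1+1) = (2,2)

Answer: .#.......
.##.#....
..#......
..#....#.
......#..
.#..#...#
.##......
.##.#.#.#
#....##..
.....#..#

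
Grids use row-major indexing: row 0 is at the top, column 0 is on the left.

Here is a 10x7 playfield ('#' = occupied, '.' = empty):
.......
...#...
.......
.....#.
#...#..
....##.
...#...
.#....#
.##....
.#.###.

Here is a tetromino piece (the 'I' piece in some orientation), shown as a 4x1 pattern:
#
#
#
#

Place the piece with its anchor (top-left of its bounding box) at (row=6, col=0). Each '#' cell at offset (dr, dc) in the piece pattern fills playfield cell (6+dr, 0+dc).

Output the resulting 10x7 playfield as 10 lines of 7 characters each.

Fill (6+0,0+0) = (6,0)
Fill (6+1,0+0) = (7,0)
Fill (6+2,0+0) = (8,0)
Fill (6+3,0+0) = (9,0)

Answer: .......
...#...
.......
.....#.
#...#..
....##.
#..#...
##....#
###....
##.###.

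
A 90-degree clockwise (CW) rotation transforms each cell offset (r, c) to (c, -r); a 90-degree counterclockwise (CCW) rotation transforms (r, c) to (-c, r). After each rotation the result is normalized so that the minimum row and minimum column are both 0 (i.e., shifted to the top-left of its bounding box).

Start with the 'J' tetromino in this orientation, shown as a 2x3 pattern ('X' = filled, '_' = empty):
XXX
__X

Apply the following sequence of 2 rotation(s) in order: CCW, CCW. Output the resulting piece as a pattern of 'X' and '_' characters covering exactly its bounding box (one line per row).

Start:
XXX
__X
After rotation 1 (CCW):
XX
X_
X_
After rotation 2 (CCW):
X__
XXX

Answer: X__
XXX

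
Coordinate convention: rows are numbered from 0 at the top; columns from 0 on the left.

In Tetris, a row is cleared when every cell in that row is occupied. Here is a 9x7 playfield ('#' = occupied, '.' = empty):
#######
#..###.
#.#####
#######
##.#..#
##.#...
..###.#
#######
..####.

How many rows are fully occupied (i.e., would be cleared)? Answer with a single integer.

Answer: 3

Derivation:
Check each row:
  row 0: 0 empty cells -> FULL (clear)
  row 1: 3 empty cells -> not full
  row 2: 1 empty cell -> not full
  row 3: 0 empty cells -> FULL (clear)
  row 4: 3 empty cells -> not full
  row 5: 4 empty cells -> not full
  row 6: 3 empty cells -> not full
  row 7: 0 empty cells -> FULL (clear)
  row 8: 3 empty cells -> not full
Total rows cleared: 3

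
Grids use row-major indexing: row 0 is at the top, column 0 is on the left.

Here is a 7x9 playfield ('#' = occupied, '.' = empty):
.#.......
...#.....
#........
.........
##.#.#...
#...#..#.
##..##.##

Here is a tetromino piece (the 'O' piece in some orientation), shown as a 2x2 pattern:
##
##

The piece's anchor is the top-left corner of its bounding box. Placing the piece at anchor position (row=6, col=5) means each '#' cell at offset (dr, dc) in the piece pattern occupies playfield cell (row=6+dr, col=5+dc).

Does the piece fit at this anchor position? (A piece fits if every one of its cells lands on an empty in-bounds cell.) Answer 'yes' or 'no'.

Answer: no

Derivation:
Check each piece cell at anchor (6, 5):
  offset (0,0) -> (6,5): occupied ('#') -> FAIL
  offset (0,1) -> (6,6): empty -> OK
  offset (1,0) -> (7,5): out of bounds -> FAIL
  offset (1,1) -> (7,6): out of bounds -> FAIL
All cells valid: no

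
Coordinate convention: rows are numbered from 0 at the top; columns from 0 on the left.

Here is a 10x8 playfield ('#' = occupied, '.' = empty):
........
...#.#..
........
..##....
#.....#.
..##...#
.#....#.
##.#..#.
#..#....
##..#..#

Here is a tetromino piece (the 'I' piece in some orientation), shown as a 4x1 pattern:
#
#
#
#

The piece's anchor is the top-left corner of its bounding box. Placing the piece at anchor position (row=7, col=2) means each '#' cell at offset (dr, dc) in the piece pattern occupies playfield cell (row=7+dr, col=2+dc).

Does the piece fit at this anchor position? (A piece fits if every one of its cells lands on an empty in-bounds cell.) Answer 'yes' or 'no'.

Answer: no

Derivation:
Check each piece cell at anchor (7, 2):
  offset (0,0) -> (7,2): empty -> OK
  offset (1,0) -> (8,2): empty -> OK
  offset (2,0) -> (9,2): empty -> OK
  offset (3,0) -> (10,2): out of bounds -> FAIL
All cells valid: no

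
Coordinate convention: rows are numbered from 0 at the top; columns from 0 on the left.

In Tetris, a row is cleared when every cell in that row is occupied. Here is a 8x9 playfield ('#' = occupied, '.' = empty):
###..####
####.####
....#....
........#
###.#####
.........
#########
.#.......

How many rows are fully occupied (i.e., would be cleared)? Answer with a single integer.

Check each row:
  row 0: 2 empty cells -> not full
  row 1: 1 empty cell -> not full
  row 2: 8 empty cells -> not full
  row 3: 8 empty cells -> not full
  row 4: 1 empty cell -> not full
  row 5: 9 empty cells -> not full
  row 6: 0 empty cells -> FULL (clear)
  row 7: 8 empty cells -> not full
Total rows cleared: 1

Answer: 1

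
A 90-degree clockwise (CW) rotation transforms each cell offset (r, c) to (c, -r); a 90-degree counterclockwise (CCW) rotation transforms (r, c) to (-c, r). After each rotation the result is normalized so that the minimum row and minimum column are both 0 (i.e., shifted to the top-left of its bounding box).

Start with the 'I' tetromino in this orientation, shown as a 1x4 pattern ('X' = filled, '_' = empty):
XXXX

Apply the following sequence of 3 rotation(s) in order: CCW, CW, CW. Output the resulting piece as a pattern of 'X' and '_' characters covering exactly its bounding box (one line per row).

Answer: X
X
X
X

Derivation:
Start:
XXXX
After rotation 1 (CCW):
X
X
X
X
After rotation 2 (CW):
XXXX
After rotation 3 (CW):
X
X
X
X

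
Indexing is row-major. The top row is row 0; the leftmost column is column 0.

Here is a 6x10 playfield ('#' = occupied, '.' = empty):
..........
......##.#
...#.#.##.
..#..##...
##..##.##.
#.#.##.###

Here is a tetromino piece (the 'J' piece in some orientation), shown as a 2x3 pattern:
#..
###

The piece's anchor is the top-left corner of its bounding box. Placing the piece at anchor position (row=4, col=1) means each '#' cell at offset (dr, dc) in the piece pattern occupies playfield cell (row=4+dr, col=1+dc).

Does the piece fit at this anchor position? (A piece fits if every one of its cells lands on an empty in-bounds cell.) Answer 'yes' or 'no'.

Answer: no

Derivation:
Check each piece cell at anchor (4, 1):
  offset (0,0) -> (4,1): occupied ('#') -> FAIL
  offset (1,0) -> (5,1): empty -> OK
  offset (1,1) -> (5,2): occupied ('#') -> FAIL
  offset (1,2) -> (5,3): empty -> OK
All cells valid: no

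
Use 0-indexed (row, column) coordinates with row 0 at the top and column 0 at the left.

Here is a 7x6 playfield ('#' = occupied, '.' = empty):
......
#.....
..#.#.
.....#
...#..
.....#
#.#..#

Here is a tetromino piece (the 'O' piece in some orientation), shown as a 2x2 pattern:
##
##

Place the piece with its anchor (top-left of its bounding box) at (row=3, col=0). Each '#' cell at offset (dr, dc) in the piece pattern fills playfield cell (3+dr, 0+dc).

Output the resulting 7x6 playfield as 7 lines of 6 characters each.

Fill (3+0,0+0) = (3,0)
Fill (3+0,0+1) = (3,1)
Fill (3+1,0+0) = (4,0)
Fill (3+1,0+1) = (4,1)

Answer: ......
#.....
..#.#.
##...#
##.#..
.....#
#.#..#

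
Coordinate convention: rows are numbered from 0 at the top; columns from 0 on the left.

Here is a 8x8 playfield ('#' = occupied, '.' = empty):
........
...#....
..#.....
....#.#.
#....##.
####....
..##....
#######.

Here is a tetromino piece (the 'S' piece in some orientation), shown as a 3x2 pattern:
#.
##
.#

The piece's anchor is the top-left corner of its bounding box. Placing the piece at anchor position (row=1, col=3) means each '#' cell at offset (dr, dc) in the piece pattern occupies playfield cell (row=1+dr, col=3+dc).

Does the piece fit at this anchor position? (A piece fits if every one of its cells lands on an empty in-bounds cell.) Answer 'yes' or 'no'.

Answer: no

Derivation:
Check each piece cell at anchor (1, 3):
  offset (0,0) -> (1,3): occupied ('#') -> FAIL
  offset (1,0) -> (2,3): empty -> OK
  offset (1,1) -> (2,4): empty -> OK
  offset (2,1) -> (3,4): occupied ('#') -> FAIL
All cells valid: no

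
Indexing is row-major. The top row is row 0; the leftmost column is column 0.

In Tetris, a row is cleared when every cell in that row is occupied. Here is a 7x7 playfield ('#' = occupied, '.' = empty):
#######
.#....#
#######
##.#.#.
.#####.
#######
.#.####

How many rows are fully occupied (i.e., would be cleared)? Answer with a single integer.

Answer: 3

Derivation:
Check each row:
  row 0: 0 empty cells -> FULL (clear)
  row 1: 5 empty cells -> not full
  row 2: 0 empty cells -> FULL (clear)
  row 3: 3 empty cells -> not full
  row 4: 2 empty cells -> not full
  row 5: 0 empty cells -> FULL (clear)
  row 6: 2 empty cells -> not full
Total rows cleared: 3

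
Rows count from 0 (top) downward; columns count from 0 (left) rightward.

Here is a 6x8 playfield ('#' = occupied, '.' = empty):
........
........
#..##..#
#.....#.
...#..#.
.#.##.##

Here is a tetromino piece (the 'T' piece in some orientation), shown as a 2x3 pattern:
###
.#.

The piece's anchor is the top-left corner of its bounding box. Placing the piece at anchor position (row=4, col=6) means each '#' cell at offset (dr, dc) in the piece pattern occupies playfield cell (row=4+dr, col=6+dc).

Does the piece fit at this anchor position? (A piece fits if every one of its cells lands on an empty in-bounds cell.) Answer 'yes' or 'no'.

Check each piece cell at anchor (4, 6):
  offset (0,0) -> (4,6): occupied ('#') -> FAIL
  offset (0,1) -> (4,7): empty -> OK
  offset (0,2) -> (4,8): out of bounds -> FAIL
  offset (1,1) -> (5,7): occupied ('#') -> FAIL
All cells valid: no

Answer: no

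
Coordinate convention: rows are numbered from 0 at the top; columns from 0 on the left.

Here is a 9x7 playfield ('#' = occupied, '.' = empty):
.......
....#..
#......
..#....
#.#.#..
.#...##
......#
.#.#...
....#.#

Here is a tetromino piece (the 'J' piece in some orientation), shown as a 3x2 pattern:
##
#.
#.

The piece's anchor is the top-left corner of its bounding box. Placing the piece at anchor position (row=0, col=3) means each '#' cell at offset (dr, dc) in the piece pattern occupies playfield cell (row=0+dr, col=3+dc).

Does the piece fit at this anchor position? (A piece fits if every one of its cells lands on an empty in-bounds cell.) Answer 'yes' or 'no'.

Answer: yes

Derivation:
Check each piece cell at anchor (0, 3):
  offset (0,0) -> (0,3): empty -> OK
  offset (0,1) -> (0,4): empty -> OK
  offset (1,0) -> (1,3): empty -> OK
  offset (2,0) -> (2,3): empty -> OK
All cells valid: yes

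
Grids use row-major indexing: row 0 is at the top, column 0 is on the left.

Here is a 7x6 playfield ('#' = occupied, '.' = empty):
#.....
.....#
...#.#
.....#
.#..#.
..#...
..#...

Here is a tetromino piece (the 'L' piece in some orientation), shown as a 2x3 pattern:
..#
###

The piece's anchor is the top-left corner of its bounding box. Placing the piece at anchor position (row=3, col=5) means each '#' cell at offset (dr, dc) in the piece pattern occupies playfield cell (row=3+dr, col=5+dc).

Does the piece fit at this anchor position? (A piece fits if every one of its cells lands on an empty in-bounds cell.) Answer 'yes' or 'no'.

Check each piece cell at anchor (3, 5):
  offset (0,2) -> (3,7): out of bounds -> FAIL
  offset (1,0) -> (4,5): empty -> OK
  offset (1,1) -> (4,6): out of bounds -> FAIL
  offset (1,2) -> (4,7): out of bounds -> FAIL
All cells valid: no

Answer: no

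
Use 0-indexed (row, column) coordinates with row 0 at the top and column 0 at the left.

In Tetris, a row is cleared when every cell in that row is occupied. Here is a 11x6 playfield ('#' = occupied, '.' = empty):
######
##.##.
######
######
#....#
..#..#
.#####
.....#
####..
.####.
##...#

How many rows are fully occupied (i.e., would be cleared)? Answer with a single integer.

Answer: 3

Derivation:
Check each row:
  row 0: 0 empty cells -> FULL (clear)
  row 1: 2 empty cells -> not full
  row 2: 0 empty cells -> FULL (clear)
  row 3: 0 empty cells -> FULL (clear)
  row 4: 4 empty cells -> not full
  row 5: 4 empty cells -> not full
  row 6: 1 empty cell -> not full
  row 7: 5 empty cells -> not full
  row 8: 2 empty cells -> not full
  row 9: 2 empty cells -> not full
  row 10: 3 empty cells -> not full
Total rows cleared: 3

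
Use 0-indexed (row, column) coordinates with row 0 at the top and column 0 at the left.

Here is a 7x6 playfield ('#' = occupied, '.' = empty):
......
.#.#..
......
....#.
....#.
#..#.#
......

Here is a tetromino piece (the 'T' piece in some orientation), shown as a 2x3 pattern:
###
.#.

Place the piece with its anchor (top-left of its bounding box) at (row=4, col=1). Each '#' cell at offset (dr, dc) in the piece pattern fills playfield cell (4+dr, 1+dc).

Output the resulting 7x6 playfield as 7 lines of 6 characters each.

Fill (4+0,1+0) = (4,1)
Fill (4+0,1+1) = (4,2)
Fill (4+0,1+2) = (4,3)
Fill (4+1,1+1) = (5,2)

Answer: ......
.#.#..
......
....#.
.####.
#.##.#
......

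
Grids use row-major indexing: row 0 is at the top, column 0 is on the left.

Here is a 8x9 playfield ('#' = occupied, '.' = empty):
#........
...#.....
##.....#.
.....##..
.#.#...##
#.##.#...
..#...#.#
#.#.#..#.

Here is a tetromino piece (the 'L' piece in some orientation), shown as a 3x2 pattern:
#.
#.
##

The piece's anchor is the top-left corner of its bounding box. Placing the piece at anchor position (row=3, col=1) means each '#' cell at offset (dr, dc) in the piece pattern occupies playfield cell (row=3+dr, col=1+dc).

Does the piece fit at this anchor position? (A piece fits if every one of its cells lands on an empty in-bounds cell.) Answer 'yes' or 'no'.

Answer: no

Derivation:
Check each piece cell at anchor (3, 1):
  offset (0,0) -> (3,1): empty -> OK
  offset (1,0) -> (4,1): occupied ('#') -> FAIL
  offset (2,0) -> (5,1): empty -> OK
  offset (2,1) -> (5,2): occupied ('#') -> FAIL
All cells valid: no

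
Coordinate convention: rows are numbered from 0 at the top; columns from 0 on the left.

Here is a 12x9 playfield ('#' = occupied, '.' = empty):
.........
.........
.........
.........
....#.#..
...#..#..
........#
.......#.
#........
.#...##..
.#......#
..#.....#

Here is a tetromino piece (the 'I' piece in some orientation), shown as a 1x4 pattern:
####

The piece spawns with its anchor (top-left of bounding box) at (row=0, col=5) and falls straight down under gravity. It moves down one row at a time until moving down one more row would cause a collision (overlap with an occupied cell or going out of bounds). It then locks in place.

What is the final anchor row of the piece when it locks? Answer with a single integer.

Answer: 3

Derivation:
Spawn at (row=0, col=5). Try each row:
  row 0: fits
  row 1: fits
  row 2: fits
  row 3: fits
  row 4: blocked -> lock at row 3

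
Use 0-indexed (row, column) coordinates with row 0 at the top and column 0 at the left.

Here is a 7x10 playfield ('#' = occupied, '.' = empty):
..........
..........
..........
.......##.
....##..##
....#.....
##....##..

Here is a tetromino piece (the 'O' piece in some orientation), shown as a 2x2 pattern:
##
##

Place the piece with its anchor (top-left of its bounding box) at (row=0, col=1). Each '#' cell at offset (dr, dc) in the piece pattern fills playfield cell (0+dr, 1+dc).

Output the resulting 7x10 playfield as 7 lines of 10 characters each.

Fill (0+0,1+0) = (0,1)
Fill (0+0,1+1) = (0,2)
Fill (0+1,1+0) = (1,1)
Fill (0+1,1+1) = (1,2)

Answer: .##.......
.##.......
..........
.......##.
....##..##
....#.....
##....##..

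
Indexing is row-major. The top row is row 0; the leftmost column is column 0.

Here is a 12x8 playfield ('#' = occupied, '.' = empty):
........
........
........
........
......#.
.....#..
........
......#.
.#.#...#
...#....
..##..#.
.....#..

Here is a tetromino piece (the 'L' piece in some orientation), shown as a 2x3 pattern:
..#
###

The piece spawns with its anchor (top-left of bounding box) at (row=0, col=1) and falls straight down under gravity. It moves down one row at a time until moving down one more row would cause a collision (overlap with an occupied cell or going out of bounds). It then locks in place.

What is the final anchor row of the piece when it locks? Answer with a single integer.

Spawn at (row=0, col=1). Try each row:
  row 0: fits
  row 1: fits
  row 2: fits
  row 3: fits
  row 4: fits
  row 5: fits
  row 6: fits
  row 7: blocked -> lock at row 6

Answer: 6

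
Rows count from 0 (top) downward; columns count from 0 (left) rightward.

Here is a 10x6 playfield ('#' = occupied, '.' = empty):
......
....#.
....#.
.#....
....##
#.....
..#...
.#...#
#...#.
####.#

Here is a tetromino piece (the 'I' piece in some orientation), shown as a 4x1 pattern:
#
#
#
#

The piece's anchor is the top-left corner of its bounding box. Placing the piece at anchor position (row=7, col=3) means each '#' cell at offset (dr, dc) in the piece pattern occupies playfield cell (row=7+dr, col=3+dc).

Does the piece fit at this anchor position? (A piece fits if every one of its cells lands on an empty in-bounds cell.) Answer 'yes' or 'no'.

Answer: no

Derivation:
Check each piece cell at anchor (7, 3):
  offset (0,0) -> (7,3): empty -> OK
  offset (1,0) -> (8,3): empty -> OK
  offset (2,0) -> (9,3): occupied ('#') -> FAIL
  offset (3,0) -> (10,3): out of bounds -> FAIL
All cells valid: no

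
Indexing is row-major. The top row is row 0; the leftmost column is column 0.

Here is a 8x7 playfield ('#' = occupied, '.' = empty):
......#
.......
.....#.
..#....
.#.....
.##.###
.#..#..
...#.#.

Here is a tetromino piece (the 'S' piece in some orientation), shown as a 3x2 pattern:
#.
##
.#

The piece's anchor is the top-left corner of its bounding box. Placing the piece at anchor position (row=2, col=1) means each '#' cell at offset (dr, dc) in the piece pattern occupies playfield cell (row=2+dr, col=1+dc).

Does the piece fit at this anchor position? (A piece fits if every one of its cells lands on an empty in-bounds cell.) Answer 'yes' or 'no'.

Check each piece cell at anchor (2, 1):
  offset (0,0) -> (2,1): empty -> OK
  offset (1,0) -> (3,1): empty -> OK
  offset (1,1) -> (3,2): occupied ('#') -> FAIL
  offset (2,1) -> (4,2): empty -> OK
All cells valid: no

Answer: no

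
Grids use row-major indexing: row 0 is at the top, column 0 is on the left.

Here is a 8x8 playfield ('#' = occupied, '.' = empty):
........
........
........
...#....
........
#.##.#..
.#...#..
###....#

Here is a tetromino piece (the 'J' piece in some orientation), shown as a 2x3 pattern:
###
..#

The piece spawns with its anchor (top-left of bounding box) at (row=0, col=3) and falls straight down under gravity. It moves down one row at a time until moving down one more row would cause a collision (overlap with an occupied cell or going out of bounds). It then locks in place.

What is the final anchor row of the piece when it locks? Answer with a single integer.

Answer: 2

Derivation:
Spawn at (row=0, col=3). Try each row:
  row 0: fits
  row 1: fits
  row 2: fits
  row 3: blocked -> lock at row 2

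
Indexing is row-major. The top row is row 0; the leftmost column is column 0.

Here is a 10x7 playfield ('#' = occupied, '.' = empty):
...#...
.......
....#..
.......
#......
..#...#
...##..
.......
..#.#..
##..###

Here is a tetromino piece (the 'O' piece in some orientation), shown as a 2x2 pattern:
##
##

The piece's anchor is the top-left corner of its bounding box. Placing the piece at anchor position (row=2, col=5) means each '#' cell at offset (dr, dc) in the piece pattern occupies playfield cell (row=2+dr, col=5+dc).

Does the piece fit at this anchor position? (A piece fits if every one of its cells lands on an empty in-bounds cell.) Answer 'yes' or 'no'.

Check each piece cell at anchor (2, 5):
  offset (0,0) -> (2,5): empty -> OK
  offset (0,1) -> (2,6): empty -> OK
  offset (1,0) -> (3,5): empty -> OK
  offset (1,1) -> (3,6): empty -> OK
All cells valid: yes

Answer: yes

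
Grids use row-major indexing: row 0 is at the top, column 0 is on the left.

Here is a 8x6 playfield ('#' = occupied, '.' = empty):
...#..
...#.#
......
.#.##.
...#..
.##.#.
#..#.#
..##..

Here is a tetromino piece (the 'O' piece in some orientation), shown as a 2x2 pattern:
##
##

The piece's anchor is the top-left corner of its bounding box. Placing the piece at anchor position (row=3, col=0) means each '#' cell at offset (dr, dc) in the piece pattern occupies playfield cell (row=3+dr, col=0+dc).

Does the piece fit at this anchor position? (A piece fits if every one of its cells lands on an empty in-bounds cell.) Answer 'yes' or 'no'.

Answer: no

Derivation:
Check each piece cell at anchor (3, 0):
  offset (0,0) -> (3,0): empty -> OK
  offset (0,1) -> (3,1): occupied ('#') -> FAIL
  offset (1,0) -> (4,0): empty -> OK
  offset (1,1) -> (4,1): empty -> OK
All cells valid: no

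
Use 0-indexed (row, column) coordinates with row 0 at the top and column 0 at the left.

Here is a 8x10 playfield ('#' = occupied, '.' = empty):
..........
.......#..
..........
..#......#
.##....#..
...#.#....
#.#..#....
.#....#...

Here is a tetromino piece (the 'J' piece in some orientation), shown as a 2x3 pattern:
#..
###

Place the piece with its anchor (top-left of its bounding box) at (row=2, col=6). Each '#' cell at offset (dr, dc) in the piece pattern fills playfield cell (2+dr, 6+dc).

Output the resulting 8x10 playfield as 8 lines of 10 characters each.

Fill (2+0,6+0) = (2,6)
Fill (2+1,6+0) = (3,6)
Fill (2+1,6+1) = (3,7)
Fill (2+1,6+2) = (3,8)

Answer: ..........
.......#..
......#...
..#...####
.##....#..
...#.#....
#.#..#....
.#....#...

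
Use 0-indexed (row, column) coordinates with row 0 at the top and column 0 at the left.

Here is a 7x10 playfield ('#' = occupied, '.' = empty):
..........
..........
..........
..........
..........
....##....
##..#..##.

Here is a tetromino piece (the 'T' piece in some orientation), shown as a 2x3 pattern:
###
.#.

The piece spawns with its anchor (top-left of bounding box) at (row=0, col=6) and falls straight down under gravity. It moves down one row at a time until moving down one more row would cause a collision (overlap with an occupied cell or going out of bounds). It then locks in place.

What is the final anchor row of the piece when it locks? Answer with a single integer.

Spawn at (row=0, col=6). Try each row:
  row 0: fits
  row 1: fits
  row 2: fits
  row 3: fits
  row 4: fits
  row 5: blocked -> lock at row 4

Answer: 4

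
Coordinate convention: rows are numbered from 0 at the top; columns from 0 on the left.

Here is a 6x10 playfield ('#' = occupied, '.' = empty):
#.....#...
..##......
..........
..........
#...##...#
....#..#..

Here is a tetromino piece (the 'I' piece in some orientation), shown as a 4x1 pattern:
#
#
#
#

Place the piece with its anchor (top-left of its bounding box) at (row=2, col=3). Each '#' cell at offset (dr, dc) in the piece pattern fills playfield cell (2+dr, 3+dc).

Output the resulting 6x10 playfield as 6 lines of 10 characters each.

Answer: #.....#...
..##......
...#......
...#......
#..###...#
...##..#..

Derivation:
Fill (2+0,3+0) = (2,3)
Fill (2+1,3+0) = (3,3)
Fill (2+2,3+0) = (4,3)
Fill (2+3,3+0) = (5,3)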